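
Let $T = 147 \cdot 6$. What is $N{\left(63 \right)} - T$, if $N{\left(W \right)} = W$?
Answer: $-819$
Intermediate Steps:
$T = 882$
$N{\left(63 \right)} - T = 63 - 882 = -819$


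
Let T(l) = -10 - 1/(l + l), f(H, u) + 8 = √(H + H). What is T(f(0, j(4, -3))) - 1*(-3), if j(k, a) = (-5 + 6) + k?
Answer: -111/16 ≈ -6.9375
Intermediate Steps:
j(k, a) = 1 + k
f(H, u) = -8 + √2*√H (f(H, u) = -8 + √(H + H) = -8 + √(2*H) = -8 + √2*√H)
T(l) = -10 - 1/(2*l)
T(f(0, j(4, -3))) - 1*(-3) = (-10 - 1/(2*(-8 + √2*√0))) - 1*(-3) = (-10 - 1/(2*(-8 + √2*0))) + 3 = (-10 - 1/(2*(-8 + 0))) + 3 = (-10 - ½/(-8)) + 3 = (-10 - ½*(-⅛)) + 3 = (-10 + 1/16) + 3 = -159/16 + 3 = -111/16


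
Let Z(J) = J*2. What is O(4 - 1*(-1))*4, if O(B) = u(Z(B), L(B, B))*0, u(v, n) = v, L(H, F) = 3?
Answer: 0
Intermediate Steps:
Z(J) = 2*J
O(B) = 0 (O(B) = (2*B)*0 = 0)
O(4 - 1*(-1))*4 = 0*4 = 0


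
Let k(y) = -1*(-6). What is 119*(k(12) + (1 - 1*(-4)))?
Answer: 1309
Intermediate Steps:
k(y) = 6
119*(k(12) + (1 - 1*(-4))) = 119*(6 + (1 - 1*(-4))) = 119*(6 + (1 + 4)) = 119*(6 + 5) = 119*11 = 1309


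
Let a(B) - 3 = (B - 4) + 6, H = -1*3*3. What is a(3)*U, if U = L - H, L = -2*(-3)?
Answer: 120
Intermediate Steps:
L = 6
H = -9 (H = -3*3 = -9)
a(B) = 5 + B (a(B) = 3 + ((B - 4) + 6) = 3 + ((-4 + B) + 6) = 3 + (2 + B) = 5 + B)
U = 15 (U = 6 - 1*(-9) = 6 + 9 = 15)
a(3)*U = (5 + 3)*15 = 8*15 = 120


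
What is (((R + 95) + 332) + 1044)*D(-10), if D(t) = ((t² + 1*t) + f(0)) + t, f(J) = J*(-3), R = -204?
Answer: 101360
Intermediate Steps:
f(J) = -3*J
D(t) = t² + 2*t (D(t) = ((t² + 1*t) - 3*0) + t = ((t² + t) + 0) + t = ((t + t²) + 0) + t = (t + t²) + t = t² + 2*t)
(((R + 95) + 332) + 1044)*D(-10) = (((-204 + 95) + 332) + 1044)*(-10*(2 - 10)) = ((-109 + 332) + 1044)*(-10*(-8)) = (223 + 1044)*80 = 1267*80 = 101360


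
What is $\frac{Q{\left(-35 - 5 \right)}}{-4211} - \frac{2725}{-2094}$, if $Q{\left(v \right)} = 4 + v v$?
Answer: $\frac{8116199}{8817834} \approx 0.92043$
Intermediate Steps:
$Q{\left(v \right)} = 4 + v^{2}$
$\frac{Q{\left(-35 - 5 \right)}}{-4211} - \frac{2725}{-2094} = \frac{4 + \left(-35 - 5\right)^{2}}{-4211} - \frac{2725}{-2094} = \left(4 + \left(-35 - 5\right)^{2}\right) \left(- \frac{1}{4211}\right) - - \frac{2725}{2094} = \left(4 + \left(-40\right)^{2}\right) \left(- \frac{1}{4211}\right) + \frac{2725}{2094} = \left(4 + 1600\right) \left(- \frac{1}{4211}\right) + \frac{2725}{2094} = 1604 \left(- \frac{1}{4211}\right) + \frac{2725}{2094} = - \frac{1604}{4211} + \frac{2725}{2094} = \frac{8116199}{8817834}$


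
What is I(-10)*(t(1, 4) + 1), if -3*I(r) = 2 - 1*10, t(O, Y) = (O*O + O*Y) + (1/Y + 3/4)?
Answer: 56/3 ≈ 18.667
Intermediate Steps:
t(O, Y) = ¾ + O² + 1/Y + O*Y (t(O, Y) = (O² + O*Y) + (1/Y + 3*(¼)) = (O² + O*Y) + (1/Y + ¾) = (O² + O*Y) + (¾ + 1/Y) = ¾ + O² + 1/Y + O*Y)
I(r) = 8/3 (I(r) = -(2 - 1*10)/3 = -(2 - 10)/3 = -⅓*(-8) = 8/3)
I(-10)*(t(1, 4) + 1) = 8*((¾ + 1² + 1/4 + 1*4) + 1)/3 = 8*((¾ + 1 + ¼ + 4) + 1)/3 = 8*(6 + 1)/3 = (8/3)*7 = 56/3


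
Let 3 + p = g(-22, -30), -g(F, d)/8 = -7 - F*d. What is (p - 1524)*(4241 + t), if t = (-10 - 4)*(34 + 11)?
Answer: 13754299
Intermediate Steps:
g(F, d) = 56 + 8*F*d (g(F, d) = -8*(-7 - F*d) = 56 + 8*F*d)
t = -630 (t = -14*45 = -630)
p = 5333 (p = -3 + (56 + 8*(-22)*(-30)) = -3 + (56 + 5280) = -3 + 5336 = 5333)
(p - 1524)*(4241 + t) = (5333 - 1524)*(4241 - 630) = 3809*3611 = 13754299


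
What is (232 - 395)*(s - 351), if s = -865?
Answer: 198208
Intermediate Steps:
(232 - 395)*(s - 351) = (232 - 395)*(-865 - 351) = -163*(-1216) = 198208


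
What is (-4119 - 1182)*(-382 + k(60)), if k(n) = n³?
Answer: -1142991018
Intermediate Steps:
(-4119 - 1182)*(-382 + k(60)) = (-4119 - 1182)*(-382 + 60³) = -5301*(-382 + 216000) = -5301*215618 = -1142991018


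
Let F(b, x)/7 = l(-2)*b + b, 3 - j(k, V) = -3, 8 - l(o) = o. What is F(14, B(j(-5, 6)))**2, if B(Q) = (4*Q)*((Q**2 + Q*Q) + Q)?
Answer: 1162084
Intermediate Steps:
l(o) = 8 - o
j(k, V) = 6 (j(k, V) = 3 - 1*(-3) = 3 + 3 = 6)
B(Q) = 4*Q*(Q + 2*Q**2) (B(Q) = (4*Q)*((Q**2 + Q**2) + Q) = (4*Q)*(2*Q**2 + Q) = (4*Q)*(Q + 2*Q**2) = 4*Q*(Q + 2*Q**2))
F(b, x) = 77*b (F(b, x) = 7*((8 - 1*(-2))*b + b) = 7*((8 + 2)*b + b) = 7*(10*b + b) = 7*(11*b) = 77*b)
F(14, B(j(-5, 6)))**2 = (77*14)**2 = 1078**2 = 1162084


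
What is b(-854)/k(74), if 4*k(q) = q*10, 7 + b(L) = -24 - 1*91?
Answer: -122/185 ≈ -0.65946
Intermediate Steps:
b(L) = -122 (b(L) = -7 + (-24 - 1*91) = -7 + (-24 - 91) = -7 - 115 = -122)
k(q) = 5*q/2 (k(q) = (q*10)/4 = (10*q)/4 = 5*q/2)
b(-854)/k(74) = -122/((5/2)*74) = -122/185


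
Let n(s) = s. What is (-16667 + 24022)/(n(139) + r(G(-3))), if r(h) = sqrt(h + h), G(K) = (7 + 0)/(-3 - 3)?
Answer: 613407/11594 - 1471*I*sqrt(21)/11594 ≈ 52.907 - 0.58142*I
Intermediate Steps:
G(K) = -7/6 (G(K) = 7/(-6) = 7*(-1/6) = -7/6)
r(h) = sqrt(2)*sqrt(h) (r(h) = sqrt(2*h) = sqrt(2)*sqrt(h))
(-16667 + 24022)/(n(139) + r(G(-3))) = (-16667 + 24022)/(139 + sqrt(2)*sqrt(-7/6)) = 7355/(139 + sqrt(2)*(I*sqrt(42)/6)) = 7355/(139 + I*sqrt(21)/3)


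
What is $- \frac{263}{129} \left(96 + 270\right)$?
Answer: $- \frac{32086}{43} \approx -746.19$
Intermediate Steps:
$- \frac{263}{129} \left(96 + 270\right) = \left(-263\right) \frac{1}{129} \cdot 366 = \left(- \frac{263}{129}\right) 366 = - \frac{32086}{43}$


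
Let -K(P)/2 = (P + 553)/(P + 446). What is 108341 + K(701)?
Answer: 124264619/1147 ≈ 1.0834e+5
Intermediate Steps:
K(P) = -2*(553 + P)/(446 + P) (K(P) = -2*(P + 553)/(P + 446) = -2*(553 + P)/(446 + P))
108341 + K(701) = 108341 + 2*(-553 - 1*701)/(446 + 701) = 108341 + 2*(-553 - 701)/1147 = 108341 + 2*(1/1147)*(-1254) = 108341 - 2508/1147 = 124264619/1147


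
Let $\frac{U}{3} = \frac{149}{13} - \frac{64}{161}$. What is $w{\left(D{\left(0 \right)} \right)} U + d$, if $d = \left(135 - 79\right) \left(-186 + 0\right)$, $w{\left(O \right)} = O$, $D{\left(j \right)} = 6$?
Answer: $- \frac{21383862}{2093} \approx -10217.0$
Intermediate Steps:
$U = \frac{69471}{2093}$ ($U = 3 \left(\frac{149}{13} - \frac{64}{161}\right) = 3 \cdot \frac{23157}{2093} = \frac{69471}{2093} \approx 33.192$)
$d = -10416$ ($d = 56 \left(-186\right) = -10416$)
$w{\left(D{\left(0 \right)} \right)} U + d = 6 \cdot \frac{69471}{2093} - 10416 = \frac{416826}{2093} - 10416 = - \frac{21383862}{2093}$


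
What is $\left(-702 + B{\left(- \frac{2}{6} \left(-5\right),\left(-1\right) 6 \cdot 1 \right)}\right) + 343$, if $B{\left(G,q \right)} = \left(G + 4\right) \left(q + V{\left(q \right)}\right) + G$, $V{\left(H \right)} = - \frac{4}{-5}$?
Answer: $- \frac{1934}{5} \approx -386.8$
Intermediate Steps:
$V{\left(H \right)} = \frac{4}{5}$ ($V{\left(H \right)} = \left(-4\right) \left(- \frac{1}{5}\right) = \frac{4}{5}$)
$B{\left(G,q \right)} = G + \left(4 + G\right) \left(\frac{4}{5} + q\right)$ ($B{\left(G,q \right)} = \left(G + 4\right) \left(q + \frac{4}{5}\right) + G = \left(4 + G\right) \left(\frac{4}{5} + q\right) + G = G + \left(4 + G\right) \left(\frac{4}{5} + q\right)$)
$\left(-702 + B{\left(- \frac{2}{6} \left(-5\right),\left(-1\right) 6 \cdot 1 \right)}\right) + 343 = \left(-702 + \left(\frac{16}{5} + 4 \left(-1\right) 6 \cdot 1 + \frac{9 - \frac{2}{6} \left(-5\right)}{5} + - \frac{2}{6} \left(-5\right) \left(-1\right) 6 \cdot 1\right)\right) + 343 = \left(-702 + \left(\frac{16}{5} + 4 \left(\left(-6\right) 1\right) + \frac{9 \left(-2\right) \frac{1}{6} \left(-5\right)}{5} + \left(-2\right) \frac{1}{6} \left(-5\right) \left(\left(-6\right) 1\right)\right)\right) + 343 = \left(-702 + \left(\frac{16}{5} + 4 \left(-6\right) + \frac{9 \left(\left(- \frac{1}{3}\right) \left(-5\right)\right)}{5} + \left(- \frac{1}{3}\right) \left(-5\right) \left(-6\right)\right)\right) + 343 = \left(-702 + \left(\frac{16}{5} - 24 + \frac{9}{5} \cdot \frac{5}{3} + \frac{5}{3} \left(-6\right)\right)\right) + 343 = \left(-702 + \left(\frac{16}{5} - 24 + 3 - 10\right)\right) + 343 = \left(-702 - \frac{139}{5}\right) + 343 = - \frac{3649}{5} + 343 = - \frac{1934}{5}$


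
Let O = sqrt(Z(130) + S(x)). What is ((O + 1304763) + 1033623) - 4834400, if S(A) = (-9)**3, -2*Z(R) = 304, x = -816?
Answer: -2496014 + I*sqrt(881) ≈ -2.496e+6 + 29.682*I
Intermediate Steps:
Z(R) = -152 (Z(R) = -1/2*304 = -152)
S(A) = -729
O = I*sqrt(881) (O = sqrt(-152 - 729) = sqrt(-881) = I*sqrt(881) ≈ 29.682*I)
((O + 1304763) + 1033623) - 4834400 = ((I*sqrt(881) + 1304763) + 1033623) - 4834400 = ((1304763 + I*sqrt(881)) + 1033623) - 4834400 = (2338386 + I*sqrt(881)) - 4834400 = -2496014 + I*sqrt(881)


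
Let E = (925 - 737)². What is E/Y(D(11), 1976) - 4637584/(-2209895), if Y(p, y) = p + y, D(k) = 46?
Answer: 43741861864/2234203845 ≈ 19.578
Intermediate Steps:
E = 35344 (E = 188² = 35344)
E/Y(D(11), 1976) - 4637584/(-2209895) = 35344/(46 + 1976) - 4637584/(-2209895) = 35344/2022 - 4637584*(-1/2209895) = 35344*(1/2022) + 4637584/2209895 = 17672/1011 + 4637584/2209895 = 43741861864/2234203845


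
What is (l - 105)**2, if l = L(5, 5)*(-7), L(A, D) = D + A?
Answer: 30625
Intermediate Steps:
L(A, D) = A + D
l = -70 (l = (5 + 5)*(-7) = 10*(-7) = -70)
(l - 105)**2 = (-70 - 105)**2 = (-175)**2 = 30625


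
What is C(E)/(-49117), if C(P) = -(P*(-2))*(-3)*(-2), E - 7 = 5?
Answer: -144/49117 ≈ -0.0029318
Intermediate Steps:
E = 12 (E = 7 + 5 = 12)
C(P) = 12*P (C(P) = --2*P*(-3)*(-2) = -6*P*(-2) = -(-12)*P = 12*P)
C(E)/(-49117) = (12*12)/(-49117) = 144*(-1/49117) = -144/49117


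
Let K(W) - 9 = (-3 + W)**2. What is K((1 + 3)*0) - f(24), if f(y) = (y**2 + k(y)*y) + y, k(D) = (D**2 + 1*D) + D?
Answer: -15558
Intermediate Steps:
k(D) = D**2 + 2*D (k(D) = (D**2 + D) + D = (D + D**2) + D = D**2 + 2*D)
K(W) = 9 + (-3 + W)**2
f(y) = y + y**2 + y**2*(2 + y) (f(y) = (y**2 + (y*(2 + y))*y) + y = (y**2 + y**2*(2 + y)) + y = y + y**2 + y**2*(2 + y))
K((1 + 3)*0) - f(24) = (9 + (-3 + (1 + 3)*0)**2) - 24*(1 + 24 + 24*(2 + 24)) = (9 + (-3 + 4*0)**2) - 24*(1 + 24 + 24*26) = (9 + (-3 + 0)**2) - 24*(1 + 24 + 624) = (9 + (-3)**2) - 24*649 = (9 + 9) - 1*15576 = 18 - 15576 = -15558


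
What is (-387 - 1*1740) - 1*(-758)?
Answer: -1369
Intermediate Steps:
(-387 - 1*1740) - 1*(-758) = (-387 - 1740) + 758 = -2127 + 758 = -1369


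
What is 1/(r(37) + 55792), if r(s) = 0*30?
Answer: 1/55792 ≈ 1.7924e-5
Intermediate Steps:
r(s) = 0
1/(r(37) + 55792) = 1/(0 + 55792) = 1/55792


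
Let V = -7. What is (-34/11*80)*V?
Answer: 19040/11 ≈ 1730.9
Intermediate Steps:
(-34/11*80)*V = (-34/11*80)*(-7) = (-34*1/11*80)*(-7) = -34/11*80*(-7) = -2720/11*(-7) = 19040/11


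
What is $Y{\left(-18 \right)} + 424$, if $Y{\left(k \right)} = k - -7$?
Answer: $413$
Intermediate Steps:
$Y{\left(k \right)} = 7 + k$ ($Y{\left(k \right)} = k + 7 = 7 + k$)
$Y{\left(-18 \right)} + 424 = \left(7 - 18\right) + 424 = -11 + 424 = 413$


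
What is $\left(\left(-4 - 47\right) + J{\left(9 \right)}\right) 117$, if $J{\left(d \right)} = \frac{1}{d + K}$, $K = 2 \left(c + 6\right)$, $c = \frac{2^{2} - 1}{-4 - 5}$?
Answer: $- \frac{363636}{61} \approx -5961.2$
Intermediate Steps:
$c = - \frac{1}{3}$ ($c = \frac{4 - 1}{-9} = 3 \left(- \frac{1}{9}\right) = - \frac{1}{3} \approx -0.33333$)
$K = \frac{34}{3}$ ($K = 2 \left(- \frac{1}{3} + 6\right) = 2 \cdot \frac{17}{3} = \frac{34}{3} \approx 11.333$)
$J{\left(d \right)} = \frac{1}{\frac{34}{3} + d}$ ($J{\left(d \right)} = \frac{1}{d + \frac{34}{3}} = \frac{1}{\frac{34}{3} + d}$)
$\left(\left(-4 - 47\right) + J{\left(9 \right)}\right) 117 = \left(\left(-4 - 47\right) + \frac{3}{34 + 3 \cdot 9}\right) 117 = \left(-51 + \frac{3}{34 + 27}\right) 117 = \left(-51 + \frac{3}{61}\right) 117 = \left(- \frac{3108}{61}\right) 117 = - \frac{363636}{61}$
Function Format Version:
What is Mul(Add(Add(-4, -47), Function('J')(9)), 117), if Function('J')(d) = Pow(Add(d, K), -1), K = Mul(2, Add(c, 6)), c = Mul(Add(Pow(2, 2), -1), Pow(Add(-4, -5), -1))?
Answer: Rational(-363636, 61) ≈ -5961.2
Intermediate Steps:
c = Rational(-1, 3) (c = Mul(Add(4, -1), Pow(-9, -1)) = Mul(3, Rational(-1, 9)) = Rational(-1, 3) ≈ -0.33333)
K = Rational(34, 3) (K = Mul(2, Add(Rational(-1, 3), 6)) = Mul(2, Rational(17, 3)) = Rational(34, 3) ≈ 11.333)
Function('J')(d) = Pow(Add(Rational(34, 3), d), -1) (Function('J')(d) = Pow(Add(d, Rational(34, 3)), -1) = Pow(Add(Rational(34, 3), d), -1))
Mul(Add(Add(-4, -47), Function('J')(9)), 117) = Mul(Add(Add(-4, -47), Mul(3, Pow(Add(34, Mul(3, 9)), -1))), 117) = Mul(Add(-51, Mul(3, Pow(Add(34, 27), -1))), 117) = Mul(Add(-51, Mul(3, Pow(61, -1))), 117) = Mul(Add(-51, Mul(3, Rational(1, 61))), 117) = Mul(Add(-51, Rational(3, 61)), 117) = Mul(Rational(-3108, 61), 117) = Rational(-363636, 61)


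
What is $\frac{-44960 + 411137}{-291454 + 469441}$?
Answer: $\frac{122059}{59329} \approx 2.0573$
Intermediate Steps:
$\frac{-44960 + 411137}{-291454 + 469441} = \frac{366177}{177987} = 366177 \cdot \frac{1}{177987} = \frac{122059}{59329}$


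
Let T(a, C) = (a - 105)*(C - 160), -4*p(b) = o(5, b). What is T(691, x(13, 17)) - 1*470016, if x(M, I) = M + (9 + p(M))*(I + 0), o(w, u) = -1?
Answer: -928019/2 ≈ -4.6401e+5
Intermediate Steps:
p(b) = 1/4 (p(b) = -1/4*(-1) = 1/4)
x(M, I) = M + 37*I/4 (x(M, I) = M + (9 + 1/4)*(I + 0) = M + 37*I/4)
T(a, C) = (-160 + C)*(-105 + a) (T(a, C) = (-105 + a)*(-160 + C) = (-160 + C)*(-105 + a))
T(691, x(13, 17)) - 1*470016 = (16800 - 160*691 - 105*(13 + (37/4)*17) + (13 + (37/4)*17)*691) - 1*470016 = (16800 - 110560 - 105*(13 + 629/4) + (13 + 629/4)*691) - 470016 = (16800 - 110560 - 105*681/4 + (681/4)*691) - 470016 = (16800 - 110560 - 71505/4 + 470571/4) - 470016 = 12013/2 - 470016 = -928019/2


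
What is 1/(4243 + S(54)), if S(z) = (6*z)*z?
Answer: 1/21739 ≈ 4.6000e-5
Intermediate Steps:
S(z) = 6*z²
1/(4243 + S(54)) = 1/(4243 + 6*54²) = 1/(4243 + 6*2916) = 1/(4243 + 17496) = 1/21739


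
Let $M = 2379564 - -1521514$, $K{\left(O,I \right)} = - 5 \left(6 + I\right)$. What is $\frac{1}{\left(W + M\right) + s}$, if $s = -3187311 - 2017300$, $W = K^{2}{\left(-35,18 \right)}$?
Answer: $- \frac{1}{1289133} \approx -7.7572 \cdot 10^{-7}$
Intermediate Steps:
$K{\left(O,I \right)} = -30 - 5 I$
$W = 14400$ ($W = \left(-30 - 90\right)^{2} = \left(-120\right)^{2} = 14400$)
$M = 3901078$ ($M = 2379564 + 1521514 = 3901078$)
$s = -5204611$
$\frac{1}{\left(W + M\right) + s} = \frac{1}{\left(14400 + 3901078\right) - 5204611} = \frac{1}{3915478 - 5204611} = \frac{1}{-1289133} = - \frac{1}{1289133}$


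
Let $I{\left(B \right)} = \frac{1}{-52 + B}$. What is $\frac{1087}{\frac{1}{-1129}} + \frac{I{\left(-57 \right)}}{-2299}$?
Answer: $- \frac{307531038792}{250591} \approx -1.2272 \cdot 10^{6}$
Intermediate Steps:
$\frac{1087}{\frac{1}{-1129}} + \frac{I{\left(-57 \right)}}{-2299} = \frac{1087}{\frac{1}{-1129}} + \frac{1}{\left(-52 - 57\right) \left(-2299\right)} = \frac{1087}{- \frac{1}{1129}} + \frac{1}{-109} \left(- \frac{1}{2299}\right) = 1087 \left(-1129\right) - - \frac{1}{250591} = -1227223 + \frac{1}{250591} = - \frac{307531038792}{250591}$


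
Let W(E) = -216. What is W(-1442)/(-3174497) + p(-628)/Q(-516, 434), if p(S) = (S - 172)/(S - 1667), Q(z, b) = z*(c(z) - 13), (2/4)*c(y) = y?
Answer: 2698417360/39284714650203 ≈ 6.8689e-5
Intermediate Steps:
c(y) = 2*y
Q(z, b) = z*(-13 + 2*z) (Q(z, b) = z*(2*z - 13) = z*(-13 + 2*z))
p(S) = (-172 + S)/(-1667 + S)
W(-1442)/(-3174497) + p(-628)/Q(-516, 434) = -216/(-3174497) + ((-172 - 628)/(-1667 - 628))/((-516*(-13 + 2*(-516)))) = -216*(-1/3174497) + (-800/(-2295))/((-516*(-13 - 1032))) = 216/3174497 + (-1/2295*(-800))/((-516*(-1045))) = 216/3174497 + (160/459)/539220 = 216/3174497 + (160/459)*(1/539220) = 216/3174497 + 8/12375099 = 2698417360/39284714650203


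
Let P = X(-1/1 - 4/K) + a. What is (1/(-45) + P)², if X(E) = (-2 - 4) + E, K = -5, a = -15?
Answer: 36481/81 ≈ 450.38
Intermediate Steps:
X(E) = -6 + E
P = -106/5 (P = (-6 + (-1/1 - 4/(-5))) - 15 = (-6 + (-1*1 - 4*(-⅕))) - 15 = (-6 + (-1 + ⅘)) - 15 = (-6 - ⅕) - 15 = -31/5 - 15 = -106/5 ≈ -21.200)
(1/(-45) + P)² = (1/(-45) - 106/5)² = (-1/45 - 106/5)² = (-191/9)² = 36481/81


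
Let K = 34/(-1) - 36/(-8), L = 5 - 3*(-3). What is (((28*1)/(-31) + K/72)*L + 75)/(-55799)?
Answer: -126373/124543368 ≈ -0.0010147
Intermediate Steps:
L = 14 (L = 5 + 9 = 14)
K = -59/2 (K = 34*(-1) - 36*(-1/8) = -34 + 9/2 = -59/2 ≈ -29.500)
(((28*1)/(-31) + K/72)*L + 75)/(-55799) = (((28*1)/(-31) - 59/2/72)*14 + 75)/(-55799) = ((28*(-1/31) - 59/2*1/72)*14 + 75)*(-1/55799) = ((-28/31 - 59/144)*14 + 75)*(-1/55799) = (-5861/4464*14 + 75)*(-1/55799) = (-41027/2232 + 75)*(-1/55799) = (126373/2232)*(-1/55799) = -126373/124543368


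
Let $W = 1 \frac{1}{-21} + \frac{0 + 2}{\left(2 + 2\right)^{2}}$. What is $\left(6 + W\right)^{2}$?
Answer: $\frac{1042441}{28224} \approx 36.935$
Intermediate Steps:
$W = \frac{13}{168}$ ($W = 1 \left(- \frac{1}{21}\right) + \frac{2}{4^{2}} = - \frac{1}{21} + \frac{2}{16} = - \frac{1}{21} + 2 \cdot \frac{1}{16} = - \frac{1}{21} + \frac{1}{8} = \frac{13}{168} \approx 0.077381$)
$\left(6 + W\right)^{2} = \left(6 + \frac{13}{168}\right)^{2} = \left(\frac{1021}{168}\right)^{2} = \frac{1042441}{28224}$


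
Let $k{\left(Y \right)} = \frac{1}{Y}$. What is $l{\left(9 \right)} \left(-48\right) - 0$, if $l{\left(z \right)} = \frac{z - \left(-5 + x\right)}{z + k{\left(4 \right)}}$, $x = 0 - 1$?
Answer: $- \frac{2880}{37} \approx -77.838$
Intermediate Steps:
$x = -1$ ($x = 0 - 1 = -1$)
$l{\left(z \right)} = \frac{6 + z}{\frac{1}{4} + z}$ ($l{\left(z \right)} = \frac{z + \left(5 - -1\right)}{z + \frac{1}{4}} = \frac{z + \left(5 + 1\right)}{z + \frac{1}{4}} = \frac{z + 6}{\frac{1}{4} + z} = \frac{6 + z}{\frac{1}{4} + z}$)
$l{\left(9 \right)} \left(-48\right) - 0 = \frac{4 \left(6 + 9\right)}{1 + 4 \cdot 9} \left(-48\right) - 0 = 4 \frac{1}{1 + 36} \cdot 15 \left(-48\right) + 0 = 4 \cdot \frac{1}{37} \cdot 15 \left(-48\right) + 0 = \frac{60}{37} \left(-48\right) + 0 = - \frac{2880}{37} + 0 = - \frac{2880}{37}$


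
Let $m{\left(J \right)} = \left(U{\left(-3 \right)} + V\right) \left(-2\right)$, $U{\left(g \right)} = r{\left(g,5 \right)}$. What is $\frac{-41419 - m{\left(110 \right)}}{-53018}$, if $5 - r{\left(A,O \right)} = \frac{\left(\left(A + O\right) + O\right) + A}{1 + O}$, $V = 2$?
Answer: $\frac{124219}{159054} \approx 0.78099$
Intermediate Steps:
$r{\left(A,O \right)} = 5 - \frac{2 A + 2 O}{1 + O}$ ($r{\left(A,O \right)} = 5 - \frac{\left(\left(A + O\right) + O\right) + A}{1 + O} = 5 - \frac{\left(A + 2 O\right) + A}{1 + O} = 5 - \frac{2 A + 2 O}{1 + O}$)
$U{\left(g \right)} = \frac{10}{3} - \frac{g}{3}$ ($U{\left(g \right)} = \frac{5 - 2 g + 3 \cdot 5}{1 + 5} = \frac{5 - 2 g + 15}{6} = \frac{20 - 2 g}{6} = \frac{10}{3} - \frac{g}{3}$)
$m{\left(J \right)} = - \frac{38}{3}$ ($m{\left(J \right)} = \left(\left(\frac{10}{3} - -1\right) + 2\right) \left(-2\right) = \left(\left(\frac{10}{3} + 1\right) + 2\right) \left(-2\right) = \left(\frac{13}{3} + 2\right) \left(-2\right) = \frac{19}{3} \left(-2\right) = - \frac{38}{3}$)
$\frac{-41419 - m{\left(110 \right)}}{-53018} = \frac{-41419 - - \frac{38}{3}}{-53018} = \left(-41419 + \frac{38}{3}\right) \left(- \frac{1}{53018}\right) = \left(- \frac{124219}{3}\right) \left(- \frac{1}{53018}\right) = \frac{124219}{159054}$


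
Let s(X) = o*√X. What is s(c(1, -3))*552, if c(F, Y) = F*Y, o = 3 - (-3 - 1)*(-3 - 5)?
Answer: -16008*I*√3 ≈ -27727.0*I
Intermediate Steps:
o = -29 (o = 3 - (-4)*(-8) = 3 - 1*32 = 3 - 32 = -29)
s(X) = -29*√X
s(c(1, -3))*552 = -29*I*√3*552 = -16008*I*√3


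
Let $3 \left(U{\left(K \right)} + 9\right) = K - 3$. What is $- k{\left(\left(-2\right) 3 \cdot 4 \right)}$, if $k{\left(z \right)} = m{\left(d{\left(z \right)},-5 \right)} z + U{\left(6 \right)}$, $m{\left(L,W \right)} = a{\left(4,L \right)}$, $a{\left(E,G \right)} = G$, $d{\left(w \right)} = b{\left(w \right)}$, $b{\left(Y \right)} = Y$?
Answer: $-568$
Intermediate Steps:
$U{\left(K \right)} = -10 + \frac{K}{3}$ ($U{\left(K \right)} = -9 + \frac{K - 3}{3} = -9 + \frac{-3 + K}{3} = -9 + \left(-1 + \frac{K}{3}\right) = -10 + \frac{K}{3}$)
$d{\left(w \right)} = w$
$m{\left(L,W \right)} = L$
$k{\left(z \right)} = -8 + z^{2}$ ($k{\left(z \right)} = z z + \left(-10 + \frac{1}{3} \cdot 6\right) = z^{2} + \left(-10 + 2\right) = z^{2} - 8 = -8 + z^{2}$)
$- k{\left(\left(-2\right) 3 \cdot 4 \right)} = - (-8 + \left(\left(-2\right) 3 \cdot 4\right)^{2}) = - (-8 + \left(\left(-6\right) 4\right)^{2}) = - (-8 + \left(-24\right)^{2}) = - (-8 + 576) = \left(-1\right) 568 = -568$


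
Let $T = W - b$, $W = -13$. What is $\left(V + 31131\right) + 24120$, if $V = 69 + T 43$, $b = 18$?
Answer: $53987$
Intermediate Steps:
$T = -31$ ($T = -13 - 18 = -31$)
$V = -1264$ ($V = 69 - 1333 = -1264$)
$\left(V + 31131\right) + 24120 = \left(-1264 + 31131\right) + 24120 = 29867 + 24120 = 53987$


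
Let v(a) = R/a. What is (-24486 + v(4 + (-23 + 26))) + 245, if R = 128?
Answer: -169559/7 ≈ -24223.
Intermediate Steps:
v(a) = 128/a
(-24486 + v(4 + (-23 + 26))) + 245 = (-24486 + 128/(4 + (-23 + 26))) + 245 = (-24486 + 128/(4 + 3)) + 245 = (-24486 + 128/7) + 245 = -171274/7 + 245 = -169559/7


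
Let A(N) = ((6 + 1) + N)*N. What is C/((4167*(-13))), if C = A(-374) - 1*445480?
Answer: 308222/54171 ≈ 5.6898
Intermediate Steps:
A(N) = N*(7 + N) (A(N) = (7 + N)*N = N*(7 + N))
C = -308222 (C = -374*(7 - 374) - 1*445480 = -374*(-367) - 445480 = 137258 - 445480 = -308222)
C/((4167*(-13))) = -308222/(4167*(-13)) = -308222/(-54171) = -308222*(-1/54171) = 308222/54171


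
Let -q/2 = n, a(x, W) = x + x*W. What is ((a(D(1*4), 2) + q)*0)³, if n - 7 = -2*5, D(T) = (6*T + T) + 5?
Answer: 0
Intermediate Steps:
D(T) = 5 + 7*T (D(T) = 7*T + 5 = 5 + 7*T)
a(x, W) = x + W*x
n = -3 (n = 7 - 2*5 = 7 - 10 = -3)
q = 6 (q = -2*(-3) = 6)
((a(D(1*4), 2) + q)*0)³ = (((5 + 7*(1*4))*(1 + 2) + 6)*0)³ = (((5 + 7*4)*3 + 6)*0)³ = (((5 + 28)*3 + 6)*0)³ = ((33*3 + 6)*0)³ = ((99 + 6)*0)³ = (105*0)³ = 0³ = 0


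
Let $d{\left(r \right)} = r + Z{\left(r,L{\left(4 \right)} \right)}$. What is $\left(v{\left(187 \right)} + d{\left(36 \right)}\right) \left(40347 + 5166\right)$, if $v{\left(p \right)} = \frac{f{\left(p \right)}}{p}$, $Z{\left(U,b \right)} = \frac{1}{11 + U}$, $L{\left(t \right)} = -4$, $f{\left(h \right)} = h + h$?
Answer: $\frac{81331731}{47} \approx 1.7305 \cdot 10^{6}$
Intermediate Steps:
$f{\left(h \right)} = 2 h$
$d{\left(r \right)} = r + \frac{1}{11 + r}$
$v{\left(p \right)} = 2$ ($v{\left(p \right)} = \frac{2 p}{p} = 2$)
$\left(v{\left(187 \right)} + d{\left(36 \right)}\right) \left(40347 + 5166\right) = \left(2 + \frac{1 + 36 \left(11 + 36\right)}{11 + 36}\right) \left(40347 + 5166\right) = \left(2 + \frac{1 + 36 \cdot 47}{47}\right) 45513 = \left(2 + \frac{1 + 1692}{47}\right) 45513 = \left(2 + \frac{1}{47} \cdot 1693\right) 45513 = \left(2 + \frac{1693}{47}\right) 45513 = \frac{1787}{47} \cdot 45513 = \frac{81331731}{47}$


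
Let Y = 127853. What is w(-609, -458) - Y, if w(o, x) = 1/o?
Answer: -77862478/609 ≈ -1.2785e+5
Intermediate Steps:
w(-609, -458) - Y = 1/(-609) - 1*127853 = -1/609 - 127853 = -77862478/609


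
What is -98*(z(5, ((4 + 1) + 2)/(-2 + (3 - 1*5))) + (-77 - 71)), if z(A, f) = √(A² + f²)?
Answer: 14504 - 49*√449/2 ≈ 13985.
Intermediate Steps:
-98*(z(5, ((4 + 1) + 2)/(-2 + (3 - 1*5))) + (-77 - 71)) = -98*(√(5² + (((4 + 1) + 2)/(-2 + (3 - 1*5)))²) + (-77 - 71)) = -98*(√(25 + ((5 + 2)/(-2 + (3 - 5)))²) - 148) = -98*(√(25 + (7/(-2 - 2))²) - 148) = -98*(√(25 + (7/(-4))²) - 148) = -98*(√(25 + (7*(-¼))²) - 148) = -98*(√(25 + (-7/4)²) - 148) = -98*(√(25 + 49/16) - 148) = -98*(√(449/16) - 148) = -98*(√449/4 - 148) = -98*(-148 + √449/4) = 14504 - 49*√449/2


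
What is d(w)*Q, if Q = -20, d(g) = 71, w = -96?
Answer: -1420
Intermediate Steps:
d(w)*Q = 71*(-20) = -1420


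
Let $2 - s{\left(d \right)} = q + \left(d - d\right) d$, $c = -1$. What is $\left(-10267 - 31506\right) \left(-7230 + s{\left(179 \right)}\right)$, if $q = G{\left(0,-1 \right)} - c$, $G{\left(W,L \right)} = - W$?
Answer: $301977017$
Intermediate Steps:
$q = 1$ ($q = \left(-1\right) 0 - -1 = 0 + 1 = 1$)
$s{\left(d \right)} = 1$ ($s{\left(d \right)} = 2 - \left(1 + \left(d - d\right) d\right) = 2 - \left(1 + 0 d\right) = 2 - \left(1 + 0\right) = 2 - 1 = 1$)
$\left(-10267 - 31506\right) \left(-7230 + s{\left(179 \right)}\right) = \left(-10267 - 31506\right) \left(-7230 + 1\right) = \left(-41773\right) \left(-7229\right) = 301977017$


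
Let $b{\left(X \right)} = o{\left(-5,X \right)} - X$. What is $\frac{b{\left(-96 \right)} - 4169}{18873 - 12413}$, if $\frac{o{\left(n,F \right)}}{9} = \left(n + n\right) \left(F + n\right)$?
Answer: $\frac{5017}{6460} \approx 0.77663$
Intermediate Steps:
$o{\left(n,F \right)} = 18 n \left(F + n\right)$ ($o{\left(n,F \right)} = 9 \left(n + n\right) \left(F + n\right) = 9 \cdot 2 n \left(F + n\right) = 18 n \left(F + n\right)$)
$b{\left(X \right)} = 450 - 91 X$ ($b{\left(X \right)} = 18 \left(-5\right) \left(X - 5\right) - X = 18 \left(-5\right) \left(-5 + X\right) - X = \left(450 - 90 X\right) - X = 450 - 91 X$)
$\frac{b{\left(-96 \right)} - 4169}{18873 - 12413} = \frac{\left(450 - -8736\right) - 4169}{18873 - 12413} = \frac{\left(450 + 8736\right) - 4169}{6460} = \left(9186 - 4169\right) \frac{1}{6460} = 5017 \cdot \frac{1}{6460} = \frac{5017}{6460}$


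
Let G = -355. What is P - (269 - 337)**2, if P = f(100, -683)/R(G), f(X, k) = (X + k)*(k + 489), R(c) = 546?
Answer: -1205801/273 ≈ -4416.9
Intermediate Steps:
f(X, k) = (489 + k)*(X + k) (f(X, k) = (X + k)*(489 + k) = (489 + k)*(X + k))
P = 56551/273 (P = ((-683)**2 + 489*100 + 489*(-683) + 100*(-683))/546 = (466489 + 48900 - 333987 - 68300)*(1/546) = 113102*(1/546) = 56551/273 ≈ 207.15)
P - (269 - 337)**2 = 56551/273 - (269 - 337)**2 = 56551/273 - 1*(-68)**2 = 56551/273 - 1*4624 = 56551/273 - 4624 = -1205801/273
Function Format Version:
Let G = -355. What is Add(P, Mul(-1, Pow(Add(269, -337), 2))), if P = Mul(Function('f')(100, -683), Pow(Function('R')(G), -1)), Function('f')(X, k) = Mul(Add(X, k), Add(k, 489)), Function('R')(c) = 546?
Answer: Rational(-1205801, 273) ≈ -4416.9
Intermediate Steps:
Function('f')(X, k) = Mul(Add(489, k), Add(X, k)) (Function('f')(X, k) = Mul(Add(X, k), Add(489, k)) = Mul(Add(489, k), Add(X, k)))
P = Rational(56551, 273) (P = Mul(Add(Pow(-683, 2), Mul(489, 100), Mul(489, -683), Mul(100, -683)), Pow(546, -1)) = Mul(Add(466489, 48900, -333987, -68300), Rational(1, 546)) = Mul(113102, Rational(1, 546)) = Rational(56551, 273) ≈ 207.15)
Add(P, Mul(-1, Pow(Add(269, -337), 2))) = Add(Rational(56551, 273), Mul(-1, Pow(Add(269, -337), 2))) = Add(Rational(56551, 273), Mul(-1, Pow(-68, 2))) = Add(Rational(56551, 273), Mul(-1, 4624)) = Add(Rational(56551, 273), -4624) = Rational(-1205801, 273)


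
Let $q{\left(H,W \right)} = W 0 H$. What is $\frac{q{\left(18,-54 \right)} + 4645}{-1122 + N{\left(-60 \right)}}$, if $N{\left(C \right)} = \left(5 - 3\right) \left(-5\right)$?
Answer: $- \frac{4645}{1132} \approx -4.1034$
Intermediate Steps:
$N{\left(C \right)} = -10$ ($N{\left(C \right)} = 2 \left(-5\right) = -10$)
$q{\left(H,W \right)} = 0$ ($q{\left(H,W \right)} = 0 H = 0$)
$\frac{q{\left(18,-54 \right)} + 4645}{-1122 + N{\left(-60 \right)}} = \frac{0 + 4645}{-1122 - 10} = \frac{4645}{-1132} = 4645 \left(- \frac{1}{1132}\right) = - \frac{4645}{1132}$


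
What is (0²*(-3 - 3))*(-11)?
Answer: 0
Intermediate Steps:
(0²*(-3 - 3))*(-11) = (0*(-6))*(-11) = 0*(-11) = 0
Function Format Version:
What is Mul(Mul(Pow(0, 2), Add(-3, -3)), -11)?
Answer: 0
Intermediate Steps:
Mul(Mul(Pow(0, 2), Add(-3, -3)), -11) = Mul(Mul(0, -6), -11) = Mul(0, -11) = 0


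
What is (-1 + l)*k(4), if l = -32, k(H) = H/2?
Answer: -66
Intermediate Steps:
k(H) = H/2 (k(H) = H*(½) = H/2)
(-1 + l)*k(4) = (-1 - 32)*((½)*4) = -33*2 = -66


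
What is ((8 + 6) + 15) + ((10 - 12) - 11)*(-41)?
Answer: 562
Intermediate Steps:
((8 + 6) + 15) + ((10 - 12) - 11)*(-41) = (14 + 15) + (-2 - 11)*(-41) = 29 - 13*(-41) = 29 + 533 = 562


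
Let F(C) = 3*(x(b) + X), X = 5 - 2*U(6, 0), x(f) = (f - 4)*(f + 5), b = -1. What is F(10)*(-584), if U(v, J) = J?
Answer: 26280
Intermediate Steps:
x(f) = (-4 + f)*(5 + f)
X = 5 (X = 5 - 2*0 = 5 + 0 = 5)
F(C) = -45 (F(C) = 3*((-20 - 1 + (-1)²) + 5) = 3*((-20 - 1 + 1) + 5) = 3*(-20 + 5) = 3*(-15) = -45)
F(10)*(-584) = -45*(-584) = 26280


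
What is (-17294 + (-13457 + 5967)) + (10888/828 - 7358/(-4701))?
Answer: -8034388220/324369 ≈ -24769.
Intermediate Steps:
(-17294 + (-13457 + 5967)) + (10888/828 - 7358/(-4701)) = (-17294 - 7490) + (10888*(1/828) - 7358*(-1/4701)) = -24784 + (2722/207 + 7358/4701) = -24784 + 4773076/324369 = -8034388220/324369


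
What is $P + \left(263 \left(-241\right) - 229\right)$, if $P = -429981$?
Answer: $-493593$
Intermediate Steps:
$P + \left(263 \left(-241\right) - 229\right) = -429981 + \left(263 \left(-241\right) - 229\right) = -429981 - 63612 = -493593$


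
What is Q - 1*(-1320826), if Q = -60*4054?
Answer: 1077586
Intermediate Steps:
Q = -243240
Q - 1*(-1320826) = -243240 - 1*(-1320826) = -243240 + 1320826 = 1077586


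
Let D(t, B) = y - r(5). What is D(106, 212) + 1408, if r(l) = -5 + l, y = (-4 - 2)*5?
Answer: 1378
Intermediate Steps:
y = -30 (y = -6*5 = -30)
D(t, B) = -30 (D(t, B) = -30 - (-5 + 5) = -30 - 1*0 = -30 + 0 = -30)
D(106, 212) + 1408 = -30 + 1408 = 1378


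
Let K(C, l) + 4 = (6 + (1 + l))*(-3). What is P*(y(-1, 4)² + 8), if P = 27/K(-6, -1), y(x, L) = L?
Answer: -324/11 ≈ -29.455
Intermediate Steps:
K(C, l) = -25 - 3*l (K(C, l) = -4 + (6 + (1 + l))*(-3) = -4 + (7 + l)*(-3) = -4 + (-21 - 3*l) = -25 - 3*l)
P = -27/22 (P = 27/(-25 - 3*(-1)) = 27/(-25 + 3) = 27/(-22) = 27*(-1/22) = -27/22 ≈ -1.2273)
P*(y(-1, 4)² + 8) = -27*(4² + 8)/22 = -27*(16 + 8)/22 = -27/22*24 = -324/11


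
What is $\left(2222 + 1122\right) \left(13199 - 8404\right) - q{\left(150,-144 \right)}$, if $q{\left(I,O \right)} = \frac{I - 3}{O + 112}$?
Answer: $\frac{513103507}{32} \approx 1.6034 \cdot 10^{7}$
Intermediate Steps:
$q{\left(I,O \right)} = \frac{-3 + I}{112 + O}$
$\left(2222 + 1122\right) \left(13199 - 8404\right) - q{\left(150,-144 \right)} = \left(2222 + 1122\right) \left(13199 - 8404\right) - \frac{-3 + 150}{112 - 144} = 3344 \cdot 4795 - \frac{1}{-32} \cdot 147 = 16034480 - \left(- \frac{1}{32}\right) 147 = 16034480 - - \frac{147}{32} = 16034480 + \frac{147}{32} = \frac{513103507}{32}$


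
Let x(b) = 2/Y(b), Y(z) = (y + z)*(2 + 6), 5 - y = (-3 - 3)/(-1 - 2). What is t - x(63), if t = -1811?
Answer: -478105/264 ≈ -1811.0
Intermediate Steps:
y = 3 (y = 5 - (-3 - 3)/(-1 - 2) = 5 - (-6)/(-3) = 5 - (-6)*(-1)/3 = 5 - 1*2 = 5 - 2 = 3)
Y(z) = 24 + 8*z (Y(z) = (3 + z)*(2 + 6) = (3 + z)*8 = 24 + 8*z)
x(b) = 2/(24 + 8*b)
t - x(63) = -1811 - 1/(4*(3 + 63)) = -1811 - 1/(4*66) = -1811 - 1*1/264 = -1811 - 1/264 = -478105/264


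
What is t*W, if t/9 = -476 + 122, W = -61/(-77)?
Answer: -194346/77 ≈ -2524.0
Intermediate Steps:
W = 61/77 (W = -61*(-1/77) = 61/77 ≈ 0.79221)
t = -3186 (t = 9*(-476 + 122) = 9*(-354) = -3186)
t*W = -3186*61/77 = -194346/77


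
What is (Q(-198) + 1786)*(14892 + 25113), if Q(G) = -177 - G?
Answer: 72289035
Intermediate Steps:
(Q(-198) + 1786)*(14892 + 25113) = ((-177 - 1*(-198)) + 1786)*(14892 + 25113) = ((-177 + 198) + 1786)*40005 = (21 + 1786)*40005 = 1807*40005 = 72289035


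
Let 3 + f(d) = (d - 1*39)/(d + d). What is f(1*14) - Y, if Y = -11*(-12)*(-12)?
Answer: 44243/28 ≈ 1580.1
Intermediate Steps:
f(d) = -3 + (-39 + d)/(2*d) (f(d) = -3 + (d - 1*39)/(d + d) = -3 + (d - 39)/((2*d)) = -3 + (-39 + d)*(1/(2*d)) = -3 + (-39 + d)/(2*d))
Y = -1584 (Y = 132*(-12) = -1584)
f(1*14) - Y = (-39 - 5*14)/(2*((1*14))) - 1*(-1584) = (1/2)*(-39 - 5*14)/14 + 1584 = (1/2)*(1/14)*(-39 - 70) + 1584 = (1/2)*(1/14)*(-109) + 1584 = -109/28 + 1584 = 44243/28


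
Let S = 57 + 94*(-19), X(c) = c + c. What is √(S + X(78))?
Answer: 11*I*√13 ≈ 39.661*I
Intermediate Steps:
X(c) = 2*c
S = -1729 (S = 57 - 1786 = -1729)
√(S + X(78)) = √(-1729 + 2*78) = √(-1729 + 156) = √(-1573) = 11*I*√13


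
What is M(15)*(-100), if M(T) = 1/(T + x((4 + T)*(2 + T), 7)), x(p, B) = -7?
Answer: -25/2 ≈ -12.500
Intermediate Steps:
M(T) = 1/(-7 + T) (M(T) = 1/(T - 7) = 1/(-7 + T))
M(15)*(-100) = -100/(-7 + 15) = -100/8 = (⅛)*(-100) = -25/2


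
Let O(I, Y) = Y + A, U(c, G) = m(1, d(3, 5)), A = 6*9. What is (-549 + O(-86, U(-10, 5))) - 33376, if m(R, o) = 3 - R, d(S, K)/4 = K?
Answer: -33869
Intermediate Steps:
d(S, K) = 4*K
A = 54
U(c, G) = 2 (U(c, G) = 3 - 1*1 = 3 - 1 = 2)
O(I, Y) = 54 + Y (O(I, Y) = Y + 54 = 54 + Y)
(-549 + O(-86, U(-10, 5))) - 33376 = (-549 + (54 + 2)) - 33376 = (-549 + 56) - 33376 = -493 - 33376 = -33869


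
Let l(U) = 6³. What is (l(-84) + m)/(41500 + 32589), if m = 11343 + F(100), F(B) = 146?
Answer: 11705/74089 ≈ 0.15799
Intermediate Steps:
l(U) = 216
m = 11489 (m = 11343 + 146 = 11489)
(l(-84) + m)/(41500 + 32589) = (216 + 11489)/(41500 + 32589) = 11705/74089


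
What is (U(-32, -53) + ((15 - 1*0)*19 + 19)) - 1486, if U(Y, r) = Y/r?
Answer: -62614/53 ≈ -1181.4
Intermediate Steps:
(U(-32, -53) + ((15 - 1*0)*19 + 19)) - 1486 = (-32/(-53) + ((15 - 1*0)*19 + 19)) - 1486 = (-32*(-1/53) + ((15 + 0)*19 + 19)) - 1486 = (32/53 + (15*19 + 19)) - 1486 = (32/53 + (285 + 19)) - 1486 = (32/53 + 304) - 1486 = 16144/53 - 1486 = -62614/53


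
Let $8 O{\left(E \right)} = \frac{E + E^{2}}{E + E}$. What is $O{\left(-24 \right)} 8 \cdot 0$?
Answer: $0$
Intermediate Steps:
$O{\left(E \right)} = \frac{E + E^{2}}{16 E}$ ($O{\left(E \right)} = \frac{\left(E + E^{2}\right) \frac{1}{E + E}}{8} = \frac{\left(E + E^{2}\right) \frac{1}{2 E}}{8} = \frac{\frac{1}{2} \frac{1}{E} \left(E + E^{2}\right)}{8} = \frac{E + E^{2}}{16 E}$)
$O{\left(-24 \right)} 8 \cdot 0 = \left(\frac{1}{16} + \frac{1}{16} \left(-24\right)\right) 8 \cdot 0 = \left(\frac{1}{16} - \frac{3}{2}\right) 0 = \left(- \frac{23}{16}\right) 0 = 0$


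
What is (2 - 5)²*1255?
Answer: 11295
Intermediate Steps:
(2 - 5)²*1255 = (-3)²*1255 = 9*1255 = 11295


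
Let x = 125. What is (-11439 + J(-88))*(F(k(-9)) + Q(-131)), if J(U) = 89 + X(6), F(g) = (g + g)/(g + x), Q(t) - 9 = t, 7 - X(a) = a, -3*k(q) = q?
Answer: 88578945/64 ≈ 1.3840e+6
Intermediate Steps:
k(q) = -q/3
X(a) = 7 - a
Q(t) = 9 + t
F(g) = 2*g/(125 + g) (F(g) = (g + g)/(g + 125) = (2*g)/(125 + g) = 2*g/(125 + g))
J(U) = 90 (J(U) = 89 + (7 - 1*6) = 89 + (7 - 6) = 89 + 1 = 90)
(-11439 + J(-88))*(F(k(-9)) + Q(-131)) = (-11439 + 90)*(2*(-⅓*(-9))/(125 - ⅓*(-9)) + (9 - 131)) = -11349*(2*3/(125 + 3) - 122) = -11349*(2*3/128 - 122) = -11349*(2*3*(1/128) - 122) = -11349*(3/64 - 122) = -11349*(-7805/64) = 88578945/64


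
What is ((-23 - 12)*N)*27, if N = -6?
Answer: 5670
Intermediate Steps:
((-23 - 12)*N)*27 = ((-23 - 12)*(-6))*27 = -35*(-6)*27 = 210*27 = 5670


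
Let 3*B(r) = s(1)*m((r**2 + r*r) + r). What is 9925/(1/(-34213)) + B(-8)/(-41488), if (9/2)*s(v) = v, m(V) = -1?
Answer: -190185735634199/560088 ≈ -3.3956e+8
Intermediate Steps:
s(v) = 2*v/9
B(r) = -2/27 (B(r) = (((2/9)*1)*(-1))/3 = ((2/9)*(-1))/3 = (1/3)*(-2/9) = -2/27)
9925/(1/(-34213)) + B(-8)/(-41488) = 9925/(1/(-34213)) - 2/27/(-41488) = 9925/(-1/34213) - 2/27*(-1/41488) = 9925*(-34213) + 1/560088 = -339564025 + 1/560088 = -190185735634199/560088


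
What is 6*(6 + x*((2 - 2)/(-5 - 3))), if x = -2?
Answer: 36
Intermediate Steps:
6*(6 + x*((2 - 2)/(-5 - 3))) = 6*(6 - 2*(2 - 2)/(-5 - 3)) = 6*(6 - 0/(-8)) = 6*(6 - 0*(-1)/8) = 6*(6 - 2*0) = 6*(6 + 0) = 6*6 = 36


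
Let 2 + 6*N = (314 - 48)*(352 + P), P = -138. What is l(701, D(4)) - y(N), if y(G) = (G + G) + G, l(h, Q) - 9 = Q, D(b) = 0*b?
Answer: -28452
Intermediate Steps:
D(b) = 0
l(h, Q) = 9 + Q
N = 9487 (N = -⅓ + ((314 - 48)*(352 - 138))/6 = -⅓ + (266*214)/6 = -⅓ + (⅙)*56924 = -⅓ + 28462/3 = 9487)
y(G) = 3*G (y(G) = 2*G + G = 3*G)
l(701, D(4)) - y(N) = (9 + 0) - 3*9487 = 9 - 1*28461 = 9 - 28461 = -28452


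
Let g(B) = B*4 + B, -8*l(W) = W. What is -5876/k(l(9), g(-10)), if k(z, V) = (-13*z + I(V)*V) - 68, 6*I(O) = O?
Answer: -141024/8719 ≈ -16.174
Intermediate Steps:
I(O) = O/6
l(W) = -W/8
g(B) = 5*B (g(B) = 4*B + B = 5*B)
k(z, V) = -68 - 13*z + V**2/6 (k(z, V) = (-13*z + (V/6)*V) - 68 = (-13*z + V**2/6) - 68 = -68 - 13*z + V**2/6)
-5876/k(l(9), g(-10)) = -5876/(-68 - (-13)*9/8 + (5*(-10))**2/6) = -5876/(-68 - 13*(-9/8) + (1/6)*(-50)**2) = -5876/(-68 + 117/8 + (1/6)*2500) = -5876/(-68 + 117/8 + 1250/3) = -5876/8719/24 = -5876*24/8719 = -141024/8719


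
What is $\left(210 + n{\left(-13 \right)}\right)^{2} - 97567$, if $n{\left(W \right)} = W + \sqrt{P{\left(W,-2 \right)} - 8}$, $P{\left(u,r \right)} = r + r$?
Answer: $-58770 + 788 i \sqrt{3} \approx -58770.0 + 1364.9 i$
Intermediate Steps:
$P{\left(u,r \right)} = 2 r$
$n{\left(W \right)} = W + 2 i \sqrt{3}$ ($n{\left(W \right)} = W + \sqrt{2 \left(-2\right) - 8} = W + \sqrt{-4 - 8} = W + \sqrt{-12} = W + 2 i \sqrt{3}$)
$\left(210 + n{\left(-13 \right)}\right)^{2} - 97567 = \left(210 - \left(13 - 2 i \sqrt{3}\right)\right)^{2} - 97567 = \left(197 + 2 i \sqrt{3}\right)^{2} - 97567 = -97567 + \left(197 + 2 i \sqrt{3}\right)^{2}$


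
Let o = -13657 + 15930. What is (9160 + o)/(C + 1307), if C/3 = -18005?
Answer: -11433/52708 ≈ -0.21691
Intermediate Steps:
C = -54015 (C = 3*(-18005) = -54015)
o = 2273
(9160 + o)/(C + 1307) = (9160 + 2273)/(-54015 + 1307) = 11433/(-52708) = 11433*(-1/52708) = -11433/52708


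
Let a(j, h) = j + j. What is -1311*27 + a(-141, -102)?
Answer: -35679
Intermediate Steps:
a(j, h) = 2*j
-1311*27 + a(-141, -102) = -1311*27 + 2*(-141) = -35397 - 282 = -35679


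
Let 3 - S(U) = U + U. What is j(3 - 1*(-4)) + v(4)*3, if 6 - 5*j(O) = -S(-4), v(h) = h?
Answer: 77/5 ≈ 15.400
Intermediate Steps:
S(U) = 3 - 2*U (S(U) = 3 - (U + U) = 3 - 2*U)
j(O) = 17/5 (j(O) = 6/5 - (-1)*(3 - 2*(-4))/5 = 6/5 - (-1)*(3 + 8)/5 = 6/5 - (-1)*11/5 = 6/5 - ⅕*(-11) = 6/5 + 11/5 = 17/5)
j(3 - 1*(-4)) + v(4)*3 = 17/5 + 4*3 = 17/5 + 12 = 77/5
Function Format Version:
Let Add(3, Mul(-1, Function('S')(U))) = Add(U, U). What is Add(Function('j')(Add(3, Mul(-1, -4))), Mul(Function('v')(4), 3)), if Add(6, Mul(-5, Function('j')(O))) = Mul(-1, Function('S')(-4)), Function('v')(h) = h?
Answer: Rational(77, 5) ≈ 15.400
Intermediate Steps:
Function('S')(U) = Add(3, Mul(-2, U)) (Function('S')(U) = Add(3, Mul(-1, Add(U, U))) = Add(3, Mul(-1, Mul(2, U))) = Add(3, Mul(-2, U)))
Function('j')(O) = Rational(17, 5) (Function('j')(O) = Add(Rational(6, 5), Mul(Rational(-1, 5), Mul(-1, Add(3, Mul(-2, -4))))) = Add(Rational(6, 5), Mul(Rational(-1, 5), Mul(-1, Add(3, 8)))) = Add(Rational(6, 5), Mul(Rational(-1, 5), Mul(-1, 11))) = Add(Rational(6, 5), Mul(Rational(-1, 5), -11)) = Add(Rational(6, 5), Rational(11, 5)) = Rational(17, 5))
Add(Function('j')(Add(3, Mul(-1, -4))), Mul(Function('v')(4), 3)) = Add(Rational(17, 5), Mul(4, 3)) = Add(Rational(17, 5), 12) = Rational(77, 5)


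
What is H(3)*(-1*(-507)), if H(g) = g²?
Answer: 4563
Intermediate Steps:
H(3)*(-1*(-507)) = 3²*(-1*(-507)) = 9*507 = 4563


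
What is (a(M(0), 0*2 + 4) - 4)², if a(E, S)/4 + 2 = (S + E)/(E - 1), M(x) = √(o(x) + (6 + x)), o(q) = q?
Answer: 112 - 32*√6 ≈ 33.616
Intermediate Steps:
M(x) = √(6 + 2*x) (M(x) = √(x + (6 + x)) = √(6 + 2*x))
a(E, S) = -8 + 4*(E + S)/(-1 + E) (a(E, S) = -8 + 4*((S + E)/(E - 1)) = -8 + 4*((E + S)/(-1 + E)) = -8 + 4*(E + S)/(-1 + E))
(a(M(0), 0*2 + 4) - 4)² = (4*(2 + (0*2 + 4) - √(6 + 2*0))/(-1 + √(6 + 2*0)) - 4)² = (4*(2 + (0 + 4) - √(6 + 0))/(-1 + √(6 + 0)) - 4)² = (4*(2 + 4 - √6)/(-1 + √6) - 4)² = (4*(6 - √6)/(-1 + √6) - 4)² = (-4 + 4*(6 - √6)/(-1 + √6))²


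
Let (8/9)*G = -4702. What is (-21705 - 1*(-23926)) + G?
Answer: -12275/4 ≈ -3068.8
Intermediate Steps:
G = -21159/4 (G = (9/8)*(-4702) = -21159/4 ≈ -5289.8)
(-21705 - 1*(-23926)) + G = (-21705 - 1*(-23926)) - 21159/4 = (-21705 + 23926) - 21159/4 = 2221 - 21159/4 = -12275/4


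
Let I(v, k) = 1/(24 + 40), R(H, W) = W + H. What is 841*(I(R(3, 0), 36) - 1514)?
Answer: -81488695/64 ≈ -1.2733e+6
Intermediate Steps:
R(H, W) = H + W
I(v, k) = 1/64
841*(I(R(3, 0), 36) - 1514) = 841*(1/64 - 1514) = 841*(-96895/64) = -81488695/64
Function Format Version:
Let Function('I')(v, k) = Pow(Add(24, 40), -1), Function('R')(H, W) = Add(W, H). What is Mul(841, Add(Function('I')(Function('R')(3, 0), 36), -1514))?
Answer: Rational(-81488695, 64) ≈ -1.2733e+6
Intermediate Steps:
Function('R')(H, W) = Add(H, W)
Function('I')(v, k) = Rational(1, 64) (Function('I')(v, k) = Pow(64, -1) = Rational(1, 64))
Mul(841, Add(Function('I')(Function('R')(3, 0), 36), -1514)) = Mul(841, Add(Rational(1, 64), -1514)) = Mul(841, Rational(-96895, 64)) = Rational(-81488695, 64)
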